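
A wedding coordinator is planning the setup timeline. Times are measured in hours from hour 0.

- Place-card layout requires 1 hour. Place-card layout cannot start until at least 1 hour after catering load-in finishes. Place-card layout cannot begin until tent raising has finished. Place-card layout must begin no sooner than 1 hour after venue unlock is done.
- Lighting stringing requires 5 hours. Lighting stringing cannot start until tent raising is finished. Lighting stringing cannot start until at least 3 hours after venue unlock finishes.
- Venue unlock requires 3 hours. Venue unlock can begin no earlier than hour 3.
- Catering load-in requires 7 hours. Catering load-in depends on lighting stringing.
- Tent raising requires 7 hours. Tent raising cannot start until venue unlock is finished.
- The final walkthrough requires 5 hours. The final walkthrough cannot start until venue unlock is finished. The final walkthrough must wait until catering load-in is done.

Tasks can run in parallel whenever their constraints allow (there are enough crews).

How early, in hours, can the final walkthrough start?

25

Venue unlock cannot begin until its own release at hour 3. It runs from hour 3 to 3 + 3 = hour 6.
Tent raising cannot begin until venue unlock (finishes hour 6). It runs from hour 6 to 6 + 7 = hour 13.
Lighting stringing has to wait for tent raising (finishes hour 13); venue unlock (finishes hour 6, plus 3-hour gap → hour 9). The latest of these is hour 13, so lighting stringing runs hour 13 to 13 + 5 = hour 18.
Catering load-in cannot begin until lighting stringing (finishes hour 18). It runs from hour 18 to 18 + 7 = hour 25.
The final walkthrough waits on venue unlock (finishes hour 6); catering load-in (finishes hour 25). The latest of these is hour 25, which is the earliest the final walkthrough can start.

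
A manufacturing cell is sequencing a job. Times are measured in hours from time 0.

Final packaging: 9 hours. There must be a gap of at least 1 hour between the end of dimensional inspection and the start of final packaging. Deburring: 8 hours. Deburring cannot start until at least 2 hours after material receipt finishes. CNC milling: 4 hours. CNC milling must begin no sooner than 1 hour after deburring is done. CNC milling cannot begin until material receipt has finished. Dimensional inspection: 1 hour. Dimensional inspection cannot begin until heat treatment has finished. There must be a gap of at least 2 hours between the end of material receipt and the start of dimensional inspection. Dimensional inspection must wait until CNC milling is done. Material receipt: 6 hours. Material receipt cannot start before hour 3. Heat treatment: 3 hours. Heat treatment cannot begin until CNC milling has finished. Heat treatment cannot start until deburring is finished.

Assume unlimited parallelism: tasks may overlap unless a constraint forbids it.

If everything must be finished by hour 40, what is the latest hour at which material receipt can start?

Nothing follows final packaging; the deadline of hour 40 is its only limit. It must start by 40 − 9 = hour 31.
Dimensional inspection has to be done before final packaging (must start by hour 31, minus 1-hour gap → hour 30). That means finishing by hour 30, i.e. starting by 30 − 1 = hour 29.
Heat treatment has to be done before dimensional inspection (must start by hour 29). That means finishing by hour 29, i.e. starting by 29 − 3 = hour 26.
CNC milling has several dependents: heat treatment (must start by hour 26); dimensional inspection (must start by hour 29). The earliest of those limits is hour 26, so CNC milling must start by 26 − 4 = hour 22.
Deburring must finish in time for CNC milling (must start by hour 22, minus 1-hour gap → hour 21); heat treatment (must start by hour 26). The tightest is hour 21, so deburring must start by 21 − 8 = hour 13.
Material receipt must finish in time for deburring (must start by hour 13, minus 2-hour gap → hour 11); CNC milling (must start by hour 22); dimensional inspection (must start by hour 29, minus 2-hour gap → hour 27). The tightest is hour 11, so material receipt must start by 11 − 6 = hour 5.

5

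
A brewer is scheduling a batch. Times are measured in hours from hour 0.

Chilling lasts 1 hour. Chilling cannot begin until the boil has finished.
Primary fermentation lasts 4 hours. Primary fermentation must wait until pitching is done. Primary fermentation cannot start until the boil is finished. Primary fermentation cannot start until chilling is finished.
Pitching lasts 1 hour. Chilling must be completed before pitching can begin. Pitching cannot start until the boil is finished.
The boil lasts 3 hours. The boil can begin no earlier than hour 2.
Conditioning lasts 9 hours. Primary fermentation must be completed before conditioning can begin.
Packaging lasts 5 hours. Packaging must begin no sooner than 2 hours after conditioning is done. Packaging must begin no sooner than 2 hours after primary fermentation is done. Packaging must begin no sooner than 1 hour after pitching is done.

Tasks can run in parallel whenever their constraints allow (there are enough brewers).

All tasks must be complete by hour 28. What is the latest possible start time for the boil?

Packaging must finish by hour 28; it takes 5 hours, so it must start by 28 − 5 = hour 23.
Conditioning must finish before packaging (must start by hour 23, minus 2-hour gap → hour 21). With a 9-hour duration, conditioning must start by 21 − 9 = hour 12.
Primary fermentation feeds conditioning (must start by hour 12); packaging (must start by hour 23, minus 2-hour gap → hour 21). Taking the minimum, primary fermentation must finish by hour 12 and start by 12 − 4 = hour 8.
Pitching feeds primary fermentation (must start by hour 8); packaging (must start by hour 23, minus 1-hour gap → hour 22). Taking the minimum, pitching must finish by hour 8 and start by 8 − 1 = hour 7.
Chilling must finish in time for pitching (must start by hour 7); primary fermentation (must start by hour 8). The tightest is hour 7, so chilling must start by 7 − 1 = hour 6.
The boil feeds chilling (must start by hour 6); pitching (must start by hour 7); primary fermentation (must start by hour 8). Taking the minimum, the boil must finish by hour 6 and start by 6 − 3 = hour 3.

3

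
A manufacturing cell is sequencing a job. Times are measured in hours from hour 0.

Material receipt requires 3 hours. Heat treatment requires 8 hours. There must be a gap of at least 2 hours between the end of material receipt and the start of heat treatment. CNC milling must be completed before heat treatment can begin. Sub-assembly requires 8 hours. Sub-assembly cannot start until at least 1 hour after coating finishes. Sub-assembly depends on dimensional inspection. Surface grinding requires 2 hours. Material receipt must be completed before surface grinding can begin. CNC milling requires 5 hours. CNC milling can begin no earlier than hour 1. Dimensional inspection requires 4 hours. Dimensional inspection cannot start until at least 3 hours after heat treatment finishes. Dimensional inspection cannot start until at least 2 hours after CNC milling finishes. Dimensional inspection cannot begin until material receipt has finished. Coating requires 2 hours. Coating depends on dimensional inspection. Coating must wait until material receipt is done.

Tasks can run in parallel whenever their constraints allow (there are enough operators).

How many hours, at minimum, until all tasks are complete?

32

CNC milling cannot begin until its own release at hour 1. It runs from hour 1 to 1 + 5 = hour 6.
Material receipt can start immediately at hour 0; it finishes at hour 3.
Surface grinding cannot begin until material receipt (finishes hour 3). It runs from hour 3 to 3 + 2 = hour 5.
Heat treatment has to wait for material receipt (finishes hour 3, plus 2-hour gap → hour 5); CNC milling (finishes hour 6). The latest of these is hour 6, so heat treatment runs hour 6 to 6 + 8 = hour 14.
Dimensional inspection cannot start until heat treatment (finishes hour 14, plus 3-hour gap → hour 17); CNC milling (finishes hour 6, plus 2-hour gap → hour 8); material receipt (finishes hour 3). The controlling bound is hour 17, so dimensional inspection finishes at 17 + 4 = hour 21.
Coating needs all of dimensional inspection (finishes hour 21); material receipt (finishes hour 3). That puts its earliest start at hour 21; it finishes at 21 + 2 = hour 23.
For sub-assembly: coating (finishes hour 23, plus 1-hour gap → hour 24); dimensional inspection (finishes hour 21). Taking the maximum gives a start of hour 24, and it finishes at 24 + 8 = hour 32.
All tasks are finished once the last one completes. Finish times: Material receipt at 3, CNC milling at 6, Heat treatment at 14, Surface grinding at 5, Dimensional inspection at 21, Coating at 23, Sub-assembly at 32. The latest is hour 32.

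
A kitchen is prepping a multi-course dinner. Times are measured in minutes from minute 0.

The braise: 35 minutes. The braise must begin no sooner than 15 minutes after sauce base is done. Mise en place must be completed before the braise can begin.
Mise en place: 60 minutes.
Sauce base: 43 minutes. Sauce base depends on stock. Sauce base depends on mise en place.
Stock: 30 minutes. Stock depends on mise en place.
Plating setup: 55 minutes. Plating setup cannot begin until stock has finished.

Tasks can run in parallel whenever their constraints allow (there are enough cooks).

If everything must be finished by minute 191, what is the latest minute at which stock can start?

The braise has no dependents, so it just needs to finish by minute 191. Starting by 191 − 35 = minute 156 achieves that.
Since the braise (must start by minute 156, minus 15-minute gap → minute 141) depends on it, sauce base must finish by minute 141. Backing off its 43-minute duration gives a latest start of minute 98.
To finish by minute 191, plating setup (duration 55) must start no later than minute 136.
Stock feeds sauce base (must start by minute 98); plating setup (must start by minute 136). Taking the minimum, stock must finish by minute 98 and start by 98 − 30 = minute 68.

68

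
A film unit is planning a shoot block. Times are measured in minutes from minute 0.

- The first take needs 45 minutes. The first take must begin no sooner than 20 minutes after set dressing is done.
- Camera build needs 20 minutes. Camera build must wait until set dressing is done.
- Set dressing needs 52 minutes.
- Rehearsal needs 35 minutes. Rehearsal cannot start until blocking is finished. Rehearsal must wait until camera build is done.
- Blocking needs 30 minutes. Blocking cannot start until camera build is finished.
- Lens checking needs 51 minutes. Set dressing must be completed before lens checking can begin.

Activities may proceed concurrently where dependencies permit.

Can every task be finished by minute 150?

Yes

Nothing blocks set dressing, so it runs from minute 0 to minute 52.
The first take cannot begin until set dressing (finishes minute 52, plus 20-minute gap → minute 72). It runs from minute 72 to 72 + 45 = minute 117.
Lens checking waits on set dressing (finishes minute 52), so it starts at minute 52 and finishes at 52 + 51 = minute 103.
Camera build cannot begin until set dressing (finishes minute 52). It runs from minute 52 to 52 + 20 = minute 72.
Blocking cannot begin until camera build (finishes minute 72). It runs from minute 72 to 72 + 30 = minute 102.
Rehearsal needs all of blocking (finishes minute 102); camera build (finishes minute 72). That puts its earliest start at minute 102; it finishes at 102 + 35 = minute 137.
Every task is finished by minute 137, which is no later than the deadline of 150, so the schedule is feasible.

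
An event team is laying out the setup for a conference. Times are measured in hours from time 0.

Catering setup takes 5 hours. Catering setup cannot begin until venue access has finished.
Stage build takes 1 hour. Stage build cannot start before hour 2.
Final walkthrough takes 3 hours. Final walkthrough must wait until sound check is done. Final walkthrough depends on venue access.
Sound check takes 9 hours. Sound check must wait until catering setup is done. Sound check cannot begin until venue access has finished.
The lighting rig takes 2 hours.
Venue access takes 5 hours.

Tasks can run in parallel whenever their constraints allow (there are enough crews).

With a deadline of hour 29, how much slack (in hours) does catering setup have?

7

Venue access can start immediately at hour 0; it finishes at hour 5.
After venue access (finishes hour 5), catering setup can start at hour 5 and finishes at hour 10.

Working backward from the deadline:
Final walkthrough must finish by hour 29; it takes 3 hours, so it must start by 29 − 3 = hour 26.
Sound check has to be done before final walkthrough (must start by hour 26). That means finishing by hour 26, i.e. starting by 26 − 9 = hour 17.
Catering setup feeds into sound check (must start by hour 17); so catering setup must finish by hour 17 and therefore start by hour 12.
So catering setup can start as early as hour 5 and as late as hour 12, giving 12 − 5 = 7 hours of slack.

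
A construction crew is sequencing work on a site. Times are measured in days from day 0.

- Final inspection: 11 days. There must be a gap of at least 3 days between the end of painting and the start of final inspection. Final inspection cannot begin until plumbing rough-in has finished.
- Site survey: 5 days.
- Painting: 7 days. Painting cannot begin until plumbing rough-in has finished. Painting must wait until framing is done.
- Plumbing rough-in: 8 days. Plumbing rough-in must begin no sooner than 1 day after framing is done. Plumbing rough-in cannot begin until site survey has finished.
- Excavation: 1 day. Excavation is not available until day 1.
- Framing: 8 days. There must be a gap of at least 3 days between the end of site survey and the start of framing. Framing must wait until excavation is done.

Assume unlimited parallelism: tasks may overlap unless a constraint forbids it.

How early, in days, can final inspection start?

After its own release at day 1, excavation can start at day 1 and finishes at day 2.
Nothing blocks site survey, so it runs from day 0 to day 5.
Framing cannot start until site survey (finishes day 5, plus 3-day gap → day 8); excavation (finishes day 2). The controlling bound is day 8, so framing finishes at 8 + 8 = day 16.
Plumbing rough-in needs all of framing (finishes day 16, plus 1-day gap → day 17); site survey (finishes day 5). That puts its earliest start at day 17; it finishes at 17 + 8 = day 25.
For painting: plumbing rough-in (finishes day 25); framing (finishes day 16). Taking the maximum gives a start of day 25, and it finishes at 25 + 7 = day 32.
Final inspection waits on painting (finishes day 32, plus 3-day gap → day 35); plumbing rough-in (finishes day 25). The latest of these is day 35, which is the earliest final inspection can start.

35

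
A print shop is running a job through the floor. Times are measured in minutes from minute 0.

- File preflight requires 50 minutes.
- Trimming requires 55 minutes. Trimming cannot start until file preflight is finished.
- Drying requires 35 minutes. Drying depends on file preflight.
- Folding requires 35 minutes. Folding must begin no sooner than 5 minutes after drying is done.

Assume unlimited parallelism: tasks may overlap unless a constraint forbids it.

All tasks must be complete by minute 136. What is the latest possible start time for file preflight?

11

Nothing follows folding; the deadline of minute 136 is its only limit. It must start by 136 − 35 = minute 101.
Drying feeds into folding (must start by minute 101, minus 5-minute gap → minute 96); so drying must finish by minute 96 and therefore start by minute 61.
Trimming has no dependents, so it just needs to finish by minute 136. Starting by 136 − 55 = minute 81 achieves that.
For file preflight: drying (must start by minute 61); trimming (must start by minute 81). The most restrictive is minute 61; with a 50-minute duration, file preflight must start by minute 11.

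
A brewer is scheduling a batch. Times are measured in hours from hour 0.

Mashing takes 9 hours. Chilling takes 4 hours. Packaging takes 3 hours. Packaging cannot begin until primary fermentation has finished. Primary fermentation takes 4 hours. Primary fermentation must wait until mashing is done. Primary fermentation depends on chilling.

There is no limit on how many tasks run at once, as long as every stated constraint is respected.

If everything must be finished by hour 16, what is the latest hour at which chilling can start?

5

Packaging must finish by hour 16; it takes 3 hours, so it must start by 16 − 3 = hour 13.
Since packaging (must start by hour 13) depends on it, primary fermentation must finish by hour 13. Backing off its 4-hour duration gives a latest start of hour 9.
Chilling has to be done before primary fermentation (must start by hour 9). That means finishing by hour 9, i.e. starting by 9 − 4 = hour 5.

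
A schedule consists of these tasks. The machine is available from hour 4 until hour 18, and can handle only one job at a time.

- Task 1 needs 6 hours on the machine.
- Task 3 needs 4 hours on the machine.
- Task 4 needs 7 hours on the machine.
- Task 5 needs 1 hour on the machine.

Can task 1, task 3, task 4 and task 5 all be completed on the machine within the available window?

No

The machine window is 18 − 4 = 14 hours.
Running back to back, the jobs need 6 + 4 + 7 + 1 = 18 hours on the machine.
Since 18 > 14, they cannot all fit.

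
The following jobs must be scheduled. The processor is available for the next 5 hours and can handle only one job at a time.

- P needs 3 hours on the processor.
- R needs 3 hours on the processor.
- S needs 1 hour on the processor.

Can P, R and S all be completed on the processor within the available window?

No

Running back to back, the jobs need 3 + 3 + 1 = 7 hours on the processor.
Since 7 > 5, they cannot all fit.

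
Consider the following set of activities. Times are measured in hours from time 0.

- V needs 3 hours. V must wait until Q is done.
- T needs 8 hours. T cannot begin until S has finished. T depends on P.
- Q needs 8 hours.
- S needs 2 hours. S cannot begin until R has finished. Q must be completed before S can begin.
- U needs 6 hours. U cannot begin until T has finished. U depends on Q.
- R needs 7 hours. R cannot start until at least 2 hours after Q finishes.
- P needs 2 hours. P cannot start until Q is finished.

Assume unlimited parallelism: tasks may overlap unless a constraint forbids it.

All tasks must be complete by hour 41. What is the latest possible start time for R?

18

U has no dependents, so it just needs to finish by hour 41. Starting by 41 − 6 = hour 35 achieves that.
Since U (must start by hour 35) depends on it, T must finish by hour 35. Backing off its 8-hour duration gives a latest start of hour 27.
S must finish before T (must start by hour 27). With a 2-hour duration, S must start by 27 − 2 = hour 25.
R has to be done before S (must start by hour 25). That means finishing by hour 25, i.e. starting by 25 − 7 = hour 18.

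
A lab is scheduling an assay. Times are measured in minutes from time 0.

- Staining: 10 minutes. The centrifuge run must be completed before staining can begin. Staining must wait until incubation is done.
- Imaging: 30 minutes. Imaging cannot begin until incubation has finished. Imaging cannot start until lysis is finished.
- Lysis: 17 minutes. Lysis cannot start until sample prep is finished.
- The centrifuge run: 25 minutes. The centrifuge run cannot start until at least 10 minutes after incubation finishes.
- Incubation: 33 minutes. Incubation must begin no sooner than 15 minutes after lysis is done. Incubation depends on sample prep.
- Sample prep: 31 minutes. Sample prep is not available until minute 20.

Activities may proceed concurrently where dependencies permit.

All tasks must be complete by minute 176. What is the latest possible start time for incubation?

Staining has no dependents, so it just needs to finish by minute 176. Starting by 176 − 10 = minute 166 achieves that.
The centrifuge run must finish before staining (must start by minute 166). With a 25-minute duration, the centrifuge run must start by 166 − 25 = minute 141.
Nothing follows imaging; the deadline of minute 176 is its only limit. It must start by 176 − 30 = minute 146.
Incubation has several dependents: the centrifuge run (must start by minute 141, minus 10-minute gap → minute 131); staining (must start by minute 166); imaging (must start by minute 146). The earliest of those limits is minute 131, so incubation must start by 131 − 33 = minute 98.

98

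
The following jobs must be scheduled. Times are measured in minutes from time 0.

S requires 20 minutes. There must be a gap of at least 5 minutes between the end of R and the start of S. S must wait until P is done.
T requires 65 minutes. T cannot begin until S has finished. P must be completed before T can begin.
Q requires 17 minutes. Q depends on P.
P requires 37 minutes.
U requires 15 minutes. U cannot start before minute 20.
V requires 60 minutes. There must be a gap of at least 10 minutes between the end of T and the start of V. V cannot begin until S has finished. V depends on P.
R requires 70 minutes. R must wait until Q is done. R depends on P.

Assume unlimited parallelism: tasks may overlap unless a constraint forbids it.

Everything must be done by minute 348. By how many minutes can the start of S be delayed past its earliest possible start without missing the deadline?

64

P has no prerequisites, so it starts at minute 0 and finishes at minute 37.
After P (finishes minute 37), Q can start at minute 37 and finishes at minute 54.
R needs all of Q (finishes minute 54); P (finishes minute 37). That puts its earliest start at minute 54; it finishes at 54 + 70 = minute 124.
S cannot start until R (finishes minute 124, plus 5-minute gap → minute 129); P (finishes minute 37). The controlling bound is minute 129, so S finishes at 129 + 20 = minute 149.

Working backward from the deadline:
Nothing follows V; the deadline of minute 348 is its only limit. It must start by 348 − 60 = minute 288.
Since V (must start by minute 288, minus 10-minute gap → minute 278) depends on it, T must finish by minute 278. Backing off its 65-minute duration gives a latest start of minute 213.
S feeds T (must start by minute 213); V (must start by minute 288). Taking the minimum, S must finish by minute 213 and start by 213 − 20 = minute 193.
So S can start as early as minute 129 and as late as minute 193, giving 193 − 129 = 64 minutes of slack.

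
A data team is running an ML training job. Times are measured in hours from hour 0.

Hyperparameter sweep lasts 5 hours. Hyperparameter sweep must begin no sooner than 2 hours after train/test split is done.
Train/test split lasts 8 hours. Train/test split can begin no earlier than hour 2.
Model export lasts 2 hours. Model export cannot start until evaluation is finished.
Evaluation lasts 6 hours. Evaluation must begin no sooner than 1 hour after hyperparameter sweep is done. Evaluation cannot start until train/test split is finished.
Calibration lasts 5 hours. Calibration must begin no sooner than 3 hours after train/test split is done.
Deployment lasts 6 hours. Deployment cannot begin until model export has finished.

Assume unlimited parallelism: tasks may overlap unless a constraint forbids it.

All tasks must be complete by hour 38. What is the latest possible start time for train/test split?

Deployment has no dependents, so it just needs to finish by hour 38. Starting by 38 − 6 = hour 32 achieves that.
Model export must finish before deployment (must start by hour 32). With a 2-hour duration, model export must start by 32 − 2 = hour 30.
Evaluation has to be done before model export (must start by hour 30). That means finishing by hour 30, i.e. starting by 30 − 6 = hour 24.
Hyperparameter sweep must finish before evaluation (must start by hour 24, minus 1-hour gap → hour 23). With a 5-hour duration, hyperparameter sweep must start by 23 − 5 = hour 18.
Calibration must finish by hour 38; it takes 5 hours, so it must start by 38 − 5 = hour 33.
Train/test split must finish in time for hyperparameter sweep (must start by hour 18, minus 2-hour gap → hour 16); evaluation (must start by hour 24); calibration (must start by hour 33, minus 3-hour gap → hour 30). The tightest is hour 16, so train/test split must start by 16 − 8 = hour 8.

8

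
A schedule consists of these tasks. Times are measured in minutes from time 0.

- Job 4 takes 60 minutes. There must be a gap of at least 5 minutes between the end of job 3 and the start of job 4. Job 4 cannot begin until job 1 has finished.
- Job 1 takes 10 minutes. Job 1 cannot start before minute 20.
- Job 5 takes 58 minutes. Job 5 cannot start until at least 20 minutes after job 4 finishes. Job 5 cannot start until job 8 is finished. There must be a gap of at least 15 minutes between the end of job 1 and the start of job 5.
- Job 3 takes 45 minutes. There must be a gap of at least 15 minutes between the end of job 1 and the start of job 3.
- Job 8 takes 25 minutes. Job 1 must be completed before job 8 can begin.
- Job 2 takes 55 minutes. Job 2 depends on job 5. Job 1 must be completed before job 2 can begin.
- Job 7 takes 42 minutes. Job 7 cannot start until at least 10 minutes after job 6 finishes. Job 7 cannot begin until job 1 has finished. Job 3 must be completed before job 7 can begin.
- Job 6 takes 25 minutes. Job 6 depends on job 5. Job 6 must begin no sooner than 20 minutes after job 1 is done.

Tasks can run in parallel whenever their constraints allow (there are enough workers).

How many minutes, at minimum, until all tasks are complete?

After its own release at minute 20, job 1 can start at minute 20 and finishes at minute 30.
Job 8 cannot begin until job 1 (finishes minute 30). It runs from minute 30 to 30 + 25 = minute 55.
Job 3 cannot begin until job 1 (finishes minute 30, plus 15-minute gap → minute 45). It runs from minute 45 to 45 + 45 = minute 90.
Job 4 cannot start until job 3 (finishes minute 90, plus 5-minute gap → minute 95); job 1 (finishes minute 30). The controlling bound is minute 95, so job 4 finishes at 95 + 60 = minute 155.
For job 5: job 4 (finishes minute 155, plus 20-minute gap → minute 175); job 8 (finishes minute 55); job 1 (finishes minute 30, plus 15-minute gap → minute 45). Taking the maximum gives a start of minute 175, and it finishes at 175 + 58 = minute 233.
For job 6: job 5 (finishes minute 233); job 1 (finishes minute 30, plus 20-minute gap → minute 50). Taking the maximum gives a start of minute 233, and it finishes at 233 + 25 = minute 258.
For job 7: job 6 (finishes minute 258, plus 10-minute gap → minute 268); job 1 (finishes minute 30); job 3 (finishes minute 90). Taking the maximum gives a start of minute 268, and it finishes at 268 + 42 = minute 310.
Job 2 has to wait for job 5 (finishes minute 233); job 1 (finishes minute 30). The latest of these is minute 233, so job 2 runs minute 233 to 233 + 55 = minute 288.
All tasks are finished once the last one completes. Finish times: Job 1 at 30, Job 2 at 288, Job 3 at 90, Job 4 at 155, Job 5 at 233, Job 6 at 258, Job 7 at 310, Job 8 at 55. The latest is minute 310.

310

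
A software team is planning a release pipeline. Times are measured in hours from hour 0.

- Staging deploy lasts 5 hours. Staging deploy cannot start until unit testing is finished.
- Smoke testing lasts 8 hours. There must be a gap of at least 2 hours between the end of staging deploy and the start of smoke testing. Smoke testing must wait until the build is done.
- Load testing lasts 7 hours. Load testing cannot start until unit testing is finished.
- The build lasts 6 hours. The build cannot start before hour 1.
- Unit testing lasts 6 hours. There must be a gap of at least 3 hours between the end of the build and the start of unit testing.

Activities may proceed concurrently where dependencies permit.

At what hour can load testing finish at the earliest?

The build cannot begin until its own release at hour 1. It runs from hour 1 to 1 + 6 = hour 7.
Unit testing waits on the build (finishes hour 7, plus 3-hour gap → hour 10), so it starts at hour 10 and finishes at 10 + 6 = hour 16.
Load testing cannot begin until unit testing (finishes hour 16). It runs from hour 16 to 16 + 7 = hour 23.

23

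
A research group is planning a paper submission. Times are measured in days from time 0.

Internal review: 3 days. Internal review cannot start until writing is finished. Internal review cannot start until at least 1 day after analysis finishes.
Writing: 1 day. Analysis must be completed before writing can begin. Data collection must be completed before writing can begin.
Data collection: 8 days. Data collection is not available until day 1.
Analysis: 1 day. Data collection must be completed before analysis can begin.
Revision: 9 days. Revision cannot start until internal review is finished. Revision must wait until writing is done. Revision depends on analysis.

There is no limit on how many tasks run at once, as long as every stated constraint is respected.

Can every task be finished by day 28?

Yes

After its own release at day 1, data collection can start at day 1 and finishes at day 9.
Analysis waits on data collection (finishes day 9), so it starts at day 9 and finishes at 9 + 1 = day 10.
Writing needs all of analysis (finishes day 10); data collection (finishes day 9). That puts its earliest start at day 10; it finishes at 10 + 1 = day 11.
For internal review: writing (finishes day 11); analysis (finishes day 10, plus 1-day gap → day 11). Taking the maximum gives a start of day 11, and it finishes at 11 + 3 = day 14.
Revision cannot start until internal review (finishes day 14); writing (finishes day 11); analysis (finishes day 10). The controlling bound is day 14, so revision finishes at 14 + 9 = day 23.
Every task is finished by day 23, which is no later than the deadline of 28, so the schedule is feasible.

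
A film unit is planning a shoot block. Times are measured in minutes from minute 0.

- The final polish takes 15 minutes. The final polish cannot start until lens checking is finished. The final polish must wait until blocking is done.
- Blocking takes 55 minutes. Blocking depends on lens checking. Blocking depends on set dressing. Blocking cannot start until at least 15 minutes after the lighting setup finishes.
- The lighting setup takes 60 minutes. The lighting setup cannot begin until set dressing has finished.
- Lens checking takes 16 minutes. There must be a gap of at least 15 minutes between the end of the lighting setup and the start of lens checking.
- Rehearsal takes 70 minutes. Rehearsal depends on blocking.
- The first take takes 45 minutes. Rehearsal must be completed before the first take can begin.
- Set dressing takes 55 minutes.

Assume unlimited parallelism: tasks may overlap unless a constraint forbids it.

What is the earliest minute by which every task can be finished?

Set dressing can start immediately at minute 0; it finishes at minute 55.
The lighting setup waits on set dressing (finishes minute 55), so it starts at minute 55 and finishes at 55 + 60 = minute 115.
Lens checking cannot begin until the lighting setup (finishes minute 115, plus 15-minute gap → minute 130). It runs from minute 130 to 130 + 16 = minute 146.
For blocking: lens checking (finishes minute 146); set dressing (finishes minute 55); the lighting setup (finishes minute 115, plus 15-minute gap → minute 130). Taking the maximum gives a start of minute 146, and it finishes at 146 + 55 = minute 201.
The final polish cannot start until lens checking (finishes minute 146); blocking (finishes minute 201). The controlling bound is minute 201, so the final polish finishes at 201 + 15 = minute 216.
After blocking (finishes minute 201), rehearsal can start at minute 201 and finishes at minute 271.
After rehearsal (finishes minute 271), the first take can start at minute 271 and finishes at minute 316.
All tasks are finished once the last one completes. Finish times: Set dressing at 55, The lighting setup at 115, Lens checking at 146, Blocking at 201, Rehearsal at 271, The final polish at 216, The first take at 316. The latest is minute 316.

316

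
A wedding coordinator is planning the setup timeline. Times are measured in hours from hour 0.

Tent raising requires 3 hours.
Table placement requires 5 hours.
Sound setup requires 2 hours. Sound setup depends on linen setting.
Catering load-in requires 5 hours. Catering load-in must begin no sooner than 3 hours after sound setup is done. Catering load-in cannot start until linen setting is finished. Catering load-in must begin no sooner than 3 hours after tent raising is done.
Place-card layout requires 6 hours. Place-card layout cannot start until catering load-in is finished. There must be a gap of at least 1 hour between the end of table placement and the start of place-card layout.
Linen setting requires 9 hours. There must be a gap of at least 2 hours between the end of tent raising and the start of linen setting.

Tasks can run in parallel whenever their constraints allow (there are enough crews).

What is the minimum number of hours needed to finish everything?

30

Table placement has no prerequisites, so it starts at hour 0 and finishes at hour 5.
Tent raising has no prerequisites, so it starts at hour 0 and finishes at hour 3.
Linen setting cannot begin until tent raising (finishes hour 3, plus 2-hour gap → hour 5). It runs from hour 5 to 5 + 9 = hour 14.
Sound setup cannot begin until linen setting (finishes hour 14). It runs from hour 14 to 14 + 2 = hour 16.
Catering load-in has to wait for sound setup (finishes hour 16, plus 3-hour gap → hour 19); linen setting (finishes hour 14); tent raising (finishes hour 3, plus 3-hour gap → hour 6). The latest of these is hour 19, so catering load-in runs hour 19 to 19 + 5 = hour 24.
Place-card layout needs all of catering load-in (finishes hour 24); table placement (finishes hour 5, plus 1-hour gap → hour 6). That puts its earliest start at hour 24; it finishes at 24 + 6 = hour 30.
All tasks are finished once the last one completes. Finish times: Tent raising at 3, Table placement at 5, Linen setting at 14, Sound setup at 16, Catering load-in at 24, Place-card layout at 30. The latest is hour 30.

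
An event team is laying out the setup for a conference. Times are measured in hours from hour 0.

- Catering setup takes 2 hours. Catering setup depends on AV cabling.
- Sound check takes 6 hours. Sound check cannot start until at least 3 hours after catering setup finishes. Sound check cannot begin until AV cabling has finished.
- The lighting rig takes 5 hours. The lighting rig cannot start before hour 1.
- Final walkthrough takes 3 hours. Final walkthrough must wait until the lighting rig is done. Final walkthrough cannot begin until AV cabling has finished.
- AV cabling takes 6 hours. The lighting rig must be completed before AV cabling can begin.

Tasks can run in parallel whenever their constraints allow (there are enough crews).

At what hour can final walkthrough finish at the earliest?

15

The lighting rig cannot begin until its own release at hour 1. It runs from hour 1 to 1 + 5 = hour 6.
AV cabling waits on the lighting rig (finishes hour 6), so it starts at hour 6 and finishes at 6 + 6 = hour 12.
Final walkthrough has to wait for the lighting rig (finishes hour 6); AV cabling (finishes hour 12). The latest of these is hour 12, so final walkthrough runs hour 12 to 12 + 3 = hour 15.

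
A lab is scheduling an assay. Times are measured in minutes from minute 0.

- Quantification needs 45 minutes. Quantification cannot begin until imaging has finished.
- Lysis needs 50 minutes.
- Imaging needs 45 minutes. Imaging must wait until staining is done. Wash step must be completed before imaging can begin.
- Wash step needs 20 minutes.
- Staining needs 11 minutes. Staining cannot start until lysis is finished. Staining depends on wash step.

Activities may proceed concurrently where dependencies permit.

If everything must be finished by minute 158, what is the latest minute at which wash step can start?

To finish by minute 158, quantification (duration 45) must start no later than minute 113.
Imaging feeds into quantification (must start by minute 113); so imaging must finish by minute 113 and therefore start by minute 68.
Staining must finish before imaging (must start by minute 68). With an 11-minute duration, staining must start by 68 − 11 = minute 57.
Wash step must finish in time for staining (must start by minute 57); imaging (must start by minute 68). The tightest is minute 57, so wash step must start by 57 − 20 = minute 37.

37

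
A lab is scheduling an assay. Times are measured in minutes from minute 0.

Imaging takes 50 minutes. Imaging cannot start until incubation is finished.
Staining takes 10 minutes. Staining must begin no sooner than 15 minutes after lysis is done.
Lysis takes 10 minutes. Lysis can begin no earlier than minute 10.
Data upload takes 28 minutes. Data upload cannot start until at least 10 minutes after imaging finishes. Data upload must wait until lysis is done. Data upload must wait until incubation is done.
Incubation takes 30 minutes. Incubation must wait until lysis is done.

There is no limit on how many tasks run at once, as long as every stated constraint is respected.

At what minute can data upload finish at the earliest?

Lysis cannot begin until its own release at minute 10. It runs from minute 10 to 10 + 10 = minute 20.
After lysis (finishes minute 20), incubation can start at minute 20 and finishes at minute 50.
After incubation (finishes minute 50), imaging can start at minute 50 and finishes at minute 100.
Data upload has to wait for imaging (finishes minute 100, plus 10-minute gap → minute 110); lysis (finishes minute 20); incubation (finishes minute 50). The latest of these is minute 110, so data upload runs minute 110 to 110 + 28 = minute 138.

138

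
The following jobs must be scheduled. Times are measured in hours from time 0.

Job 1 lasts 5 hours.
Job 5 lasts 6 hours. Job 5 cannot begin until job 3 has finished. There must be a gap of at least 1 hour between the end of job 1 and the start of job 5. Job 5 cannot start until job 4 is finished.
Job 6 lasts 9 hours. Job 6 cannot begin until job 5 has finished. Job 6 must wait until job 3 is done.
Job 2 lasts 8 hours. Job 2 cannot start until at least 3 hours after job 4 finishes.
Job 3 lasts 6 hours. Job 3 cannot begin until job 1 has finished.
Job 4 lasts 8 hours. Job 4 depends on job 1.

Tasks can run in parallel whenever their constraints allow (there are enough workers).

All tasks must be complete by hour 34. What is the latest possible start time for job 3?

To finish by hour 34, job 6 (duration 9) must start no later than hour 25.
Since job 6 (must start by hour 25) depends on it, job 5 must finish by hour 25. Backing off its 6-hour duration gives a latest start of hour 19.
Job 3 has several dependents: job 5 (must start by hour 19); job 6 (must start by hour 25). The earliest of those limits is hour 19, so job 3 must start by 19 − 6 = hour 13.

13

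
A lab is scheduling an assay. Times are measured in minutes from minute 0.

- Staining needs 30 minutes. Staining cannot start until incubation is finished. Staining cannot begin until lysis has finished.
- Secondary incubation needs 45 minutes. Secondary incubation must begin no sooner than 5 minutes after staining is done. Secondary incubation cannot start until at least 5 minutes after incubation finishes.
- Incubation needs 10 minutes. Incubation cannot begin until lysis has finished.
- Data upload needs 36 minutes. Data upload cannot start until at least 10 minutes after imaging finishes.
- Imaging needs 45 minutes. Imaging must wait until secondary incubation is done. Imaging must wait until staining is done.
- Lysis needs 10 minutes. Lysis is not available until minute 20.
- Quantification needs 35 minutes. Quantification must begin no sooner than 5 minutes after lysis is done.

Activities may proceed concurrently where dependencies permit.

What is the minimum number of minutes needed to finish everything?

Lysis waits on its own release at minute 20, so it starts at minute 20 and finishes at 20 + 10 = minute 30.
After lysis (finishes minute 30, plus 5-minute gap → minute 35), quantification can start at minute 35 and finishes at minute 70.
Incubation waits on lysis (finishes minute 30), so it starts at minute 30 and finishes at 30 + 10 = minute 40.
Staining has to wait for incubation (finishes minute 40); lysis (finishes minute 30). The latest of these is minute 40, so staining runs minute 40 to 40 + 30 = minute 70.
Secondary incubation has to wait for staining (finishes minute 70, plus 5-minute gap → minute 75); incubation (finishes minute 40, plus 5-minute gap → minute 45). The latest of these is minute 75, so secondary incubation runs minute 75 to 75 + 45 = minute 120.
Imaging cannot start until secondary incubation (finishes minute 120); staining (finishes minute 70). The controlling bound is minute 120, so imaging finishes at 120 + 45 = minute 165.
Data upload waits on imaging (finishes minute 165, plus 10-minute gap → minute 175), so it starts at minute 175 and finishes at 175 + 36 = minute 211.
All tasks are finished once the last one completes. Finish times: Lysis at 30, Incubation at 40, Staining at 70, Secondary incubation at 120, Imaging at 165, Quantification at 70, Data upload at 211. The latest is minute 211.

211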